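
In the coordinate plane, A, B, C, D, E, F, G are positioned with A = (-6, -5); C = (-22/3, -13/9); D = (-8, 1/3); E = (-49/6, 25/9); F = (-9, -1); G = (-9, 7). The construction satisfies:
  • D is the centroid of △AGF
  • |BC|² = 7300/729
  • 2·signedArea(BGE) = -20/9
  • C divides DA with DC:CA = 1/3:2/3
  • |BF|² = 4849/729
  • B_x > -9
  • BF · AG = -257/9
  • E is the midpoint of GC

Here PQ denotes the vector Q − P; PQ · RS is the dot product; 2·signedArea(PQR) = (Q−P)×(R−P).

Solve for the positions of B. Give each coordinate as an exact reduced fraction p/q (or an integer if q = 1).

B = (-76/9, 41/27)

1. B_x = -76/9  [2·signedArea(BGE) = -20/9 ∩ BF · AG = -257/9]
2. B_y = 41/27  [2·signedArea(BGE) = -20/9 ∩ BF · AG = -257/9]
   → B = (-76/9, 41/27)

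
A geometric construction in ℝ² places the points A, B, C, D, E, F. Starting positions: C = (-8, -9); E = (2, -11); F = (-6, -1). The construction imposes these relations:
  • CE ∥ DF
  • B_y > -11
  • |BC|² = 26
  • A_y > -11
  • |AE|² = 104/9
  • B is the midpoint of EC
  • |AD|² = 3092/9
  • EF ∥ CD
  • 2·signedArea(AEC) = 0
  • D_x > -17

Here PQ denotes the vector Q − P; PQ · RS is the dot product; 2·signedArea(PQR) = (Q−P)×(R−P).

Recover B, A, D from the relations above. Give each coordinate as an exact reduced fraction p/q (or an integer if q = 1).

1. B_x = -3  [B is the midpoint of EC]
2. B_y = -10  [B is the midpoint of EC]
   → B = (-3, -10)
3. A_x = -4/3  [line -2·x + -10·y + -106 = 0 ∩ |AE|² = 104/9]
4. A_y = -31/3  [line -2·x + -10·y + -106 = 0 ∩ |AE|² = 104/9]
   → A = (-4/3, -31/3)
5. D_x = -16  [CE ∥ DF ∩ EF ∥ CD]
6. D_y = 1  [CE ∥ DF ∩ EF ∥ CD]
   → D = (-16, 1)

A = (-4/3, -31/3)
B = (-3, -10)
D = (-16, 1)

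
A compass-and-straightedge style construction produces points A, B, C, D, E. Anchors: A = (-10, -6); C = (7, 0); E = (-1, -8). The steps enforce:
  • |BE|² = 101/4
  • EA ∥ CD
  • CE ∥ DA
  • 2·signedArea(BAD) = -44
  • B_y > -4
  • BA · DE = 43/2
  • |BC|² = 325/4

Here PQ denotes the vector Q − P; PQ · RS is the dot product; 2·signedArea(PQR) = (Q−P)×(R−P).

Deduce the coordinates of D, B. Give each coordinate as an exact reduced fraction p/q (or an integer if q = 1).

1. D_x = -2  [CE ∥ DA ∩ EA ∥ CD]
2. D_y = 2  [CE ∥ DA ∩ EA ∥ CD]
   → D = (-2, 2)
3. B_x = -3/2  [BA · DE = 43/2 ∩ 2·signedArea(BAD) = -44]
4. B_y = -3  [BA · DE = 43/2 ∩ 2·signedArea(BAD) = -44]
   → B = (-3/2, -3)

B = (-3/2, -3)
D = (-2, 2)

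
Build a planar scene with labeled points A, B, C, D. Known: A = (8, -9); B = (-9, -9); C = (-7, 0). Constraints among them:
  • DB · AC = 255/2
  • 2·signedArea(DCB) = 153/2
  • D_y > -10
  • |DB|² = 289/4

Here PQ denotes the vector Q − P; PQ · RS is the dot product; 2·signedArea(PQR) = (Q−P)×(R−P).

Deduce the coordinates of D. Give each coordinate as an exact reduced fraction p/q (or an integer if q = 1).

D = (-1/2, -9)

1. D_x = -1/2  [DB · AC = 255/2 ∩ 2·signedArea(DCB) = 153/2]
2. D_y = -9  [DB · AC = 255/2 ∩ 2·signedArea(DCB) = 153/2]
   → D = (-1/2, -9)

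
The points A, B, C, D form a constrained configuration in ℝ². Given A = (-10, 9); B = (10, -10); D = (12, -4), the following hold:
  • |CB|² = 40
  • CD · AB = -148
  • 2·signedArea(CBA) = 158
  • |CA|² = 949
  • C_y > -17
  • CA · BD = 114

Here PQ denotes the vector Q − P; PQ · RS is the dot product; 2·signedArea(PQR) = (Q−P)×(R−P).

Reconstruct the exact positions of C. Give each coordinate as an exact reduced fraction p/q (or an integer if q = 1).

1. C_x = 8  [CA · BD = 114 ∩ 2·signedArea(CBA) = 158]
2. C_y = -16  [CA · BD = 114 ∩ 2·signedArea(CBA) = 158]
   → C = (8, -16)

C = (8, -16)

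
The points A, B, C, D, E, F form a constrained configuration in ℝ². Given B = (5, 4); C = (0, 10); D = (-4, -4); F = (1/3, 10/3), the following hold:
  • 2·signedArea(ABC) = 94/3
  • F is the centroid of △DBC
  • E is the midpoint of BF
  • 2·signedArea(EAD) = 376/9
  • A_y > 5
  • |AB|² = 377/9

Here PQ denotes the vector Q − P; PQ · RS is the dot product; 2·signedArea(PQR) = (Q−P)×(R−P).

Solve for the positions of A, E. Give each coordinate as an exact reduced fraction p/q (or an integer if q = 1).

1. A_x = -4/3  [line -6·x + -5·y + 56/3 = 0 ∩ |AB|² = 377/9]
2. A_y = 16/3  [line -6·x + -5·y + 56/3 = 0 ∩ |AB|² = 377/9]
   → A = (-4/3, 16/3)
3. E_x = 8/3  [E is the midpoint of BF]
4. E_y = 11/3  [E is the midpoint of BF]
   → E = (8/3, 11/3)

A = (-4/3, 16/3)
E = (8/3, 11/3)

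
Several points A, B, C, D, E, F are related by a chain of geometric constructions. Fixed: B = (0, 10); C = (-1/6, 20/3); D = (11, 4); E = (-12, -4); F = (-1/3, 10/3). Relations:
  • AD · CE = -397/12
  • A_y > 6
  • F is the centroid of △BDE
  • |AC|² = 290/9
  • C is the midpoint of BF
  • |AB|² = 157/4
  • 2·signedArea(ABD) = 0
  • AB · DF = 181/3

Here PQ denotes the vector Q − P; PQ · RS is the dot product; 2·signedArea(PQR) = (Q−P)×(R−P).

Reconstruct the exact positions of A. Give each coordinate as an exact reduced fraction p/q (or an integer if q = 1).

1. A_x = 11/2  [2·signedArea(ABD) = 0 ∩ AB · DF = 181/3]
2. A_y = 7  [2·signedArea(ABD) = 0 ∩ AB · DF = 181/3]
   → A = (11/2, 7)

A = (11/2, 7)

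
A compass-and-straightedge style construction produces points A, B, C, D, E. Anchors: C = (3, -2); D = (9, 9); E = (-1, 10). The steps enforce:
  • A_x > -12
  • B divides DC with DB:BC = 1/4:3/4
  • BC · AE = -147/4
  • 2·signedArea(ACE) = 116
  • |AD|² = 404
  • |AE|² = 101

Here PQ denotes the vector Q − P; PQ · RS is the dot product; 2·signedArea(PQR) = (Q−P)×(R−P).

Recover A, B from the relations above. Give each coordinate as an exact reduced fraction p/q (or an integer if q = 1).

1. B_x = 15/2  [B divides DC with DB:BC = 1/4:3/4]
2. B_y = 25/4  [B divides DC with DB:BC = 1/4:3/4]
   → B = (15/2, 25/4)
3. A_x = -11  [2·signedArea(ACE) = 116 ∩ BC · AE = -147/4]
4. A_y = 11  [2·signedArea(ACE) = 116 ∩ BC · AE = -147/4]
   → A = (-11, 11)

A = (-11, 11)
B = (15/2, 25/4)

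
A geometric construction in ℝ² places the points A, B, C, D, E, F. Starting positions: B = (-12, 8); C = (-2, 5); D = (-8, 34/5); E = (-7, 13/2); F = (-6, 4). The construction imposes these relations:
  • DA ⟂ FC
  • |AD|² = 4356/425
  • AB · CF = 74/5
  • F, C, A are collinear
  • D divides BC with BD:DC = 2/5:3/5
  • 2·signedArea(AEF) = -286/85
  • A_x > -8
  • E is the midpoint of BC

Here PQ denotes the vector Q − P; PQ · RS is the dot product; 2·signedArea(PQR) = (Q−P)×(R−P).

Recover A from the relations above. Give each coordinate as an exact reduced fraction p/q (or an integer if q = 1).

1. A_x = -614/85  [F, C, A are collinear ∩ DA ⟂ FC]
2. A_y = 314/85  [F, C, A are collinear ∩ DA ⟂ FC]
   → A = (-614/85, 314/85)

A = (-614/85, 314/85)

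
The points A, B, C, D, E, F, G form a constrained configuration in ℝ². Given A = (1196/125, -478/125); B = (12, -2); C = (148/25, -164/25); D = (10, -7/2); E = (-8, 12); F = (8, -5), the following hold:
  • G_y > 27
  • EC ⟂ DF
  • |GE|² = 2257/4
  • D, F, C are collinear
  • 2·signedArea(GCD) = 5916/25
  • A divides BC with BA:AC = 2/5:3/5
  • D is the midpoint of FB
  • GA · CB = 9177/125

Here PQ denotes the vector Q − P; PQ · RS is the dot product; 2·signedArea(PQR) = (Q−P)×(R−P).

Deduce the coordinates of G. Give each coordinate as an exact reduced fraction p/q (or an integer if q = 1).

1. G_x = -26  [2·signedArea(GCD) = 5916/25 ∩ GA · CB = 9177/125]
2. G_y = 55/2  [2·signedArea(GCD) = 5916/25 ∩ GA · CB = 9177/125]
   → G = (-26, 55/2)

G = (-26, 55/2)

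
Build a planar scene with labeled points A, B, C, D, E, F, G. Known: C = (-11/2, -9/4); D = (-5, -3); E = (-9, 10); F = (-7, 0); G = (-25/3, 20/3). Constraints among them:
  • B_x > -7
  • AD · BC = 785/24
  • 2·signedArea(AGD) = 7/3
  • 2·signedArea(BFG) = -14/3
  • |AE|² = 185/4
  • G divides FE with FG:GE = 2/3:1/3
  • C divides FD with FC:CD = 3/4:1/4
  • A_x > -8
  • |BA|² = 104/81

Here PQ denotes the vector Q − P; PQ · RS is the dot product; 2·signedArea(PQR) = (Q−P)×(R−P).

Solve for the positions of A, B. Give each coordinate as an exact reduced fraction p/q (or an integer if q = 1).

1. A_x = -7  [line 29/3·x + 10/3·y + 56 = 0 ∩ |AE|² = 185/4]
2. A_y = 7/2  [line 29/3·x + 10/3·y + 56 = 0 ∩ |AE|² = 185/4]
   → A = (-7, 7/2)
3. B_x = -61/9  [2·signedArea(BFG) = -14/3 ∩ AD · BC = 785/24]
4. B_y = 43/18  [2·signedArea(BFG) = -14/3 ∩ AD · BC = 785/24]
   → B = (-61/9, 43/18)

A = (-7, 7/2)
B = (-61/9, 43/18)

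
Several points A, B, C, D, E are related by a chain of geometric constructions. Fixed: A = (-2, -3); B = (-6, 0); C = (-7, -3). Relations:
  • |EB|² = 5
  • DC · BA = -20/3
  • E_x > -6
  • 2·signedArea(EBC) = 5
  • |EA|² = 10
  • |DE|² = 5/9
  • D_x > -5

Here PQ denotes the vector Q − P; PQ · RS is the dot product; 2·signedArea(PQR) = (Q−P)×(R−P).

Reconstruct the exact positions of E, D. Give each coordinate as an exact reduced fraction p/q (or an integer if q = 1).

1. E_x = -5  [line 3·x + -1·y + 13 = 0 ∩ |EA|² = 10]
2. E_y = -2  [line 3·x + -1·y + 13 = 0 ∩ |EA|² = 10]
   → E = (-5, -2)
3. D_x = -13/3  [line -4·x + 3·y + -37/3 = 0 ∩ |DE|² = 5/9]
4. D_y = -5/3  [line -4·x + 3·y + -37/3 = 0 ∩ |DE|² = 5/9]
   → D = (-13/3, -5/3)

D = (-13/3, -5/3)
E = (-5, -2)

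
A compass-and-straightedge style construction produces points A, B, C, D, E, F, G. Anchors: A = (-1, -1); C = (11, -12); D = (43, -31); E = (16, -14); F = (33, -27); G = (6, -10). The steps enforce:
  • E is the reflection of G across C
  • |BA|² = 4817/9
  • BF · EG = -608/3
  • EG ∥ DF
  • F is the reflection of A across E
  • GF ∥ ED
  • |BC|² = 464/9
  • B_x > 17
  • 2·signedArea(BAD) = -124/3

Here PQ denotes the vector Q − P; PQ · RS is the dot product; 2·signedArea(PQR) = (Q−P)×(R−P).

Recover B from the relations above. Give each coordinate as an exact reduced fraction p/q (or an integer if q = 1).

1. B_x = 53/3  [2·signedArea(BAD) = -124/3 ∩ BF · EG = -608/3]
2. B_y = -44/3  [2·signedArea(BAD) = -124/3 ∩ BF · EG = -608/3]
   → B = (53/3, -44/3)

B = (53/3, -44/3)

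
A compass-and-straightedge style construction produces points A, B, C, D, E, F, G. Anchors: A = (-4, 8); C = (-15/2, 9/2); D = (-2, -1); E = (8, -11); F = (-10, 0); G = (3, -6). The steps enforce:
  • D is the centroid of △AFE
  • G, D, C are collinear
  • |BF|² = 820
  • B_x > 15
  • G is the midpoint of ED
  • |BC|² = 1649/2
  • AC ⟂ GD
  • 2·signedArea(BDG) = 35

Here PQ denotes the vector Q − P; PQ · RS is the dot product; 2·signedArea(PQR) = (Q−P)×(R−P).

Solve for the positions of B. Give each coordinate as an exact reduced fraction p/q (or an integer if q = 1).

1. B_x = 16  [line 5·x + 5·y + -20 = 0 ∩ |BF|² = 820]
2. B_y = -12  [line 5·x + 5·y + -20 = 0 ∩ |BF|² = 820]
   → B = (16, -12)

B = (16, -12)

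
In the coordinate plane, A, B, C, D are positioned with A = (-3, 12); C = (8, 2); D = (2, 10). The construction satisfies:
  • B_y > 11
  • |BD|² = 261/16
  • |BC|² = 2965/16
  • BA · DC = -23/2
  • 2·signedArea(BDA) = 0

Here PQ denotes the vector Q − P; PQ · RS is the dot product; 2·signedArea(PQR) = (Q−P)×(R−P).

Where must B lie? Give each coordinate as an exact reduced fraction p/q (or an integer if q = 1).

B = (-7/4, 23/2)

1. B_x = -7/4  [2·signedArea(BDA) = 0 ∩ BA · DC = -23/2]
2. B_y = 23/2  [2·signedArea(BDA) = 0 ∩ BA · DC = -23/2]
   → B = (-7/4, 23/2)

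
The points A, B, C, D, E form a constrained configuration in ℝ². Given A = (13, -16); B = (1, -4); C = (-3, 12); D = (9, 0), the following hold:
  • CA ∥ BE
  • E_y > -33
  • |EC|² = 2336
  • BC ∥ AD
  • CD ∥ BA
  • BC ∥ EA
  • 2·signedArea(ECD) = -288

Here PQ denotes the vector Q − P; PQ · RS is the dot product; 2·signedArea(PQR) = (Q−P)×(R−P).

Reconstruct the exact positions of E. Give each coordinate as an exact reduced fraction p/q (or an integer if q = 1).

E = (17, -32)

1. E_x = 17  [BC ∥ EA ∩ CA ∥ BE]
2. E_y = -32  [BC ∥ EA ∩ CA ∥ BE]
   → E = (17, -32)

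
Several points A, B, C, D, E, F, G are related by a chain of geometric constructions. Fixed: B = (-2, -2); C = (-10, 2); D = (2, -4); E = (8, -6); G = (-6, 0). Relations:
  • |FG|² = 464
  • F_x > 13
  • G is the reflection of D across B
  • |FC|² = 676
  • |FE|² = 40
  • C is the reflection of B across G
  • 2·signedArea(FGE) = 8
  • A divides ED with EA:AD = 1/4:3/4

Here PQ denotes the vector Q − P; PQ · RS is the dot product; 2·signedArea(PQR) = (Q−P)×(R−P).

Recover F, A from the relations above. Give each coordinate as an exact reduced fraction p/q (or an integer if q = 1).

1. F_x = 14  [line 6·x + 14·y + 28 = 0 ∩ |FG|² = 464]
2. F_y = -8  [line 6·x + 14·y + 28 = 0 ∩ |FG|² = 464]
   → F = (14, -8)
3. A_x = 13/2  [A divides ED with EA:AD = 1/4:3/4]
4. A_y = -11/2  [A divides ED with EA:AD = 1/4:3/4]
   → A = (13/2, -11/2)

A = (13/2, -11/2)
F = (14, -8)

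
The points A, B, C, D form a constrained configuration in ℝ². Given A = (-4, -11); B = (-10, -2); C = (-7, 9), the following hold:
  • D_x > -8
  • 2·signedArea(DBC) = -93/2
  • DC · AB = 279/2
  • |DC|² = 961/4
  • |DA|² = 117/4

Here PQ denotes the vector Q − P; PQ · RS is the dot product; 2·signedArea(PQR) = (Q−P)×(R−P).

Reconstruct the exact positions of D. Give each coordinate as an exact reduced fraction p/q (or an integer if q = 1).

D = (-7, -13/2)

1. D_x = -7  [2·signedArea(DBC) = -93/2 ∩ DC · AB = 279/2]
2. D_y = -13/2  [2·signedArea(DBC) = -93/2 ∩ DC · AB = 279/2]
   → D = (-7, -13/2)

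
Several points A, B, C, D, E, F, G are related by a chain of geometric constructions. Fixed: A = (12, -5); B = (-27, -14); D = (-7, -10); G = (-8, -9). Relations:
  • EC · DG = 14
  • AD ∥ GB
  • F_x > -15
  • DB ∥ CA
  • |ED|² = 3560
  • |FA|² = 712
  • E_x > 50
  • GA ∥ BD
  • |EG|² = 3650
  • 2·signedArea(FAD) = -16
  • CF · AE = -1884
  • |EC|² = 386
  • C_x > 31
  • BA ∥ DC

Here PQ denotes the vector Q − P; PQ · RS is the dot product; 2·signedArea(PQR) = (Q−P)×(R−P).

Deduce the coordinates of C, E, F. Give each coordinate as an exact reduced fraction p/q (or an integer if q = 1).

1. C_x = 32  [DB ∥ CA ∩ BA ∥ DC]
2. C_y = -1  [DB ∥ CA ∩ BA ∥ DC]
   → C = (32, -1)
3. E_x = 51  [line 1·x + -1·y + -47 = 0 ∩ |ED|² = 3560]
4. E_y = 4  [line 1·x + -1·y + -47 = 0 ∩ |ED|² = 3560]
   → E = (51, 4)
5. F_x = -14  [2·signedArea(FAD) = -16 ∩ CF · AE = -1884]
6. F_y = -11  [2·signedArea(FAD) = -16 ∩ CF · AE = -1884]
   → F = (-14, -11)

C = (32, -1)
E = (51, 4)
F = (-14, -11)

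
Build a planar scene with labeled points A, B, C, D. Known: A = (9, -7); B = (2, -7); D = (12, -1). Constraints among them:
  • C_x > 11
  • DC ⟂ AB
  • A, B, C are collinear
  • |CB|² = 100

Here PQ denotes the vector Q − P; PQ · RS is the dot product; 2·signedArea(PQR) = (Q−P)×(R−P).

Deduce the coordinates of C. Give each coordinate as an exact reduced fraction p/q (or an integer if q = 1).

1. C_x = 12  [A, B, C are collinear ∩ DC ⟂ AB]
2. C_y = -7  [A, B, C are collinear ∩ DC ⟂ AB]
   → C = (12, -7)

C = (12, -7)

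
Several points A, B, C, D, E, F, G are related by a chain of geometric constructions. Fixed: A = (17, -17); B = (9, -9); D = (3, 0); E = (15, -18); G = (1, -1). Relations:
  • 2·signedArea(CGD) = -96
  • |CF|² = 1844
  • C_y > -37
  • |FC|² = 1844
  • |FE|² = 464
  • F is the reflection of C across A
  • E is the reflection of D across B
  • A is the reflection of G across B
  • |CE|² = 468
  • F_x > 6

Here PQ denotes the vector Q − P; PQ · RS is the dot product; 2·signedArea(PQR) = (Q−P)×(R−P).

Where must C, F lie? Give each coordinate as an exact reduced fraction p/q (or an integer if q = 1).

C = (27, -36)
F = (7, 2)

1. C_x = 27  [line -1·x + 2·y + 99 = 0 ∩ |CE|² = 468]
2. C_y = -36  [line -1·x + 2·y + 99 = 0 ∩ |CE|² = 468]
   → C = (27, -36)
3. F_x = 7  [F is the reflection of C across A]
4. F_y = 2  [F is the reflection of C across A]
   → F = (7, 2)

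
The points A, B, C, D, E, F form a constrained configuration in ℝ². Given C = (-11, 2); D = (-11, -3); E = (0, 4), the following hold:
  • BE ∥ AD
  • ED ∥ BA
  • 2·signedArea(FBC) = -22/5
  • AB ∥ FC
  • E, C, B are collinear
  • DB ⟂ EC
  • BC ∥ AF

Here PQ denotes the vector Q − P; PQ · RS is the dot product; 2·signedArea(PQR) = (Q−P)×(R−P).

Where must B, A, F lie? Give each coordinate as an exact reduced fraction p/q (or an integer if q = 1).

A = (-572/25, -129/25)
B = (-297/25, 46/25)
F = (-22, -5)

1. B_x = -297/25  [E, C, B are collinear ∩ DB ⟂ EC]
2. B_y = 46/25  [E, C, B are collinear ∩ DB ⟂ EC]
   → B = (-297/25, 46/25)
3. A_x = -572/25  [BE ∥ AD ∩ ED ∥ BA]
4. A_y = -129/25  [BE ∥ AD ∩ ED ∥ BA]
   → A = (-572/25, -129/25)
5. F_x = -22  [AB ∥ FC ∩ BC ∥ AF]
6. F_y = -5  [AB ∥ FC ∩ BC ∥ AF]
   → F = (-22, -5)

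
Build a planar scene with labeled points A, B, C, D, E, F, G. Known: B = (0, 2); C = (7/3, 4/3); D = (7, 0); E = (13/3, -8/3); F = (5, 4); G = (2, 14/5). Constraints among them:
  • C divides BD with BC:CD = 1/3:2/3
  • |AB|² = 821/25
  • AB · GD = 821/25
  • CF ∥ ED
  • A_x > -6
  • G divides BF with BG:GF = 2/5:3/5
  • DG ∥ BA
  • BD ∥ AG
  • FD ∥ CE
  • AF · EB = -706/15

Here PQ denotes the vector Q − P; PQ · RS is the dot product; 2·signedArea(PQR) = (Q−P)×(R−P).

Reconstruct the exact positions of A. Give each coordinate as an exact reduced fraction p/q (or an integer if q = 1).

A = (-5, 24/5)

1. A_x = -5  [BD ∥ AG ∩ DG ∥ BA]
2. A_y = 24/5  [BD ∥ AG ∩ DG ∥ BA]
   → A = (-5, 24/5)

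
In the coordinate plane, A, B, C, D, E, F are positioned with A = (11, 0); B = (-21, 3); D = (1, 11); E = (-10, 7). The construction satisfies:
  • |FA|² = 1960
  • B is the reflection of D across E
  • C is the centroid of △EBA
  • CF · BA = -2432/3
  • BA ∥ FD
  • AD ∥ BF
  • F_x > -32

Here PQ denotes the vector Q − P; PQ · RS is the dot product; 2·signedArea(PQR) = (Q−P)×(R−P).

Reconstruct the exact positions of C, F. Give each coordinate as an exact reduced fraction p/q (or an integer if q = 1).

1. C_x = -20/3  [C is the centroid of △EBA]
2. C_y = 10/3  [C is the centroid of △EBA]
   → C = (-20/3, 10/3)
3. F_x = -31  [BA ∥ FD ∩ AD ∥ BF]
4. F_y = 14  [BA ∥ FD ∩ AD ∥ BF]
   → F = (-31, 14)

C = (-20/3, 10/3)
F = (-31, 14)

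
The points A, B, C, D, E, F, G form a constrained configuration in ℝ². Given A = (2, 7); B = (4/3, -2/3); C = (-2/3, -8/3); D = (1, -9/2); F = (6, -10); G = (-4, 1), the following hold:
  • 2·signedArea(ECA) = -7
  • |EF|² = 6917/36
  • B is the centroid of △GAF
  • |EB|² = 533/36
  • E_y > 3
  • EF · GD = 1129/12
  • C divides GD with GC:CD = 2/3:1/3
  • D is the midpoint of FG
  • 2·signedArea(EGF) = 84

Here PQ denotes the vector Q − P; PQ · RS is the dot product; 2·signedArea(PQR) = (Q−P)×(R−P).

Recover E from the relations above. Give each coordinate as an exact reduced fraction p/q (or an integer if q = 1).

E = (5/3, 19/6)

1. E_x = 5/3  [2·signedArea(EGF) = 84 ∩ 2·signedArea(ECA) = -7]
2. E_y = 19/6  [2·signedArea(EGF) = 84 ∩ 2·signedArea(ECA) = -7]
   → E = (5/3, 19/6)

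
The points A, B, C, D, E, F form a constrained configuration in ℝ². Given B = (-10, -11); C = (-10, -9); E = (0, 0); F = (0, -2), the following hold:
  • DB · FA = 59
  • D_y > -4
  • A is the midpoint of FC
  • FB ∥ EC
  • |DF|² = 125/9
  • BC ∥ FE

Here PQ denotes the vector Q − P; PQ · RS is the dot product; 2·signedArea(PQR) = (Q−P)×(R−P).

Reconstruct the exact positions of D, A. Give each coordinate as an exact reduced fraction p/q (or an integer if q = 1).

1. A_x = -5  [A is the midpoint of FC]
2. A_y = -11/2  [A is the midpoint of FC]
   → A = (-5, -11/2)
3. D_x = -10/3  [line 5·x + 7/2·y + 59/2 = 0 ∩ |DF|² = 125/9]
4. D_y = -11/3  [line 5·x + 7/2·y + 59/2 = 0 ∩ |DF|² = 125/9]
   → D = (-10/3, -11/3)

A = (-5, -11/2)
D = (-10/3, -11/3)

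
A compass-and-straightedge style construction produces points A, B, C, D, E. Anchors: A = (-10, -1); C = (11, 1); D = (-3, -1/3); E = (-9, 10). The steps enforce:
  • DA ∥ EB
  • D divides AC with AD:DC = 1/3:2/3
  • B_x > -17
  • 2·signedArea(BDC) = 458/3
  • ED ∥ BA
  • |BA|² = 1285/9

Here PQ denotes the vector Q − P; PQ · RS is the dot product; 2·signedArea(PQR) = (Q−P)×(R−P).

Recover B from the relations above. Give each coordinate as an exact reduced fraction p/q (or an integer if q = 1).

B = (-16, 28/3)

1. B_x = -16  [ED ∥ BA ∩ DA ∥ EB]
2. B_y = 28/3  [ED ∥ BA ∩ DA ∥ EB]
   → B = (-16, 28/3)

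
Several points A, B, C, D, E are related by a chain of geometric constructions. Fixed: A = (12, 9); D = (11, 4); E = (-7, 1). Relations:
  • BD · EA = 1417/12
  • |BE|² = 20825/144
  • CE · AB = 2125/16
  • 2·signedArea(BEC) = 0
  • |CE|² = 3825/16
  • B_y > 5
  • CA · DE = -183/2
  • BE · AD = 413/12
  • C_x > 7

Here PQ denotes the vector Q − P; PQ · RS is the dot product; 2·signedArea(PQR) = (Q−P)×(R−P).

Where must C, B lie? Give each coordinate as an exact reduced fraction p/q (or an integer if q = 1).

B = (49/12, 17/3)
C = (29/4, 7)

1. B_x = 49/12  [BE · AD = 413/12 ∩ BD · EA = 1417/12]
2. B_y = 17/3  [BE · AD = 413/12 ∩ BD · EA = 1417/12]
   → B = (49/12, 17/3)
3. C_x = 29/4  [CE · AB = 2125/16 ∩ 2·signedArea(BEC) = 0]
4. C_y = 7  [CE · AB = 2125/16 ∩ 2·signedArea(BEC) = 0]
   → C = (29/4, 7)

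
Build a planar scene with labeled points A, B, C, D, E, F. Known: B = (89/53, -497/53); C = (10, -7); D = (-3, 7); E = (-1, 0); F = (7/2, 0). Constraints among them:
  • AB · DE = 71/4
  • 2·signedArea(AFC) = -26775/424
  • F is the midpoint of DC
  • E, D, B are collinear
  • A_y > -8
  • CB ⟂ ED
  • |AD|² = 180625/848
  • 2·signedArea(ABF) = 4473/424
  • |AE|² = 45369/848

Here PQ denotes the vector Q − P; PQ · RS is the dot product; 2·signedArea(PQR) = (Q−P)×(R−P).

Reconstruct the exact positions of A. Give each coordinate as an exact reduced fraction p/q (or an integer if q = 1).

1. A_x = 107/106  [2·signedArea(AFC) = -26775/424 ∩ AB · DE = 71/4]
2. A_y = -1491/212  [2·signedArea(AFC) = -26775/424 ∩ AB · DE = 71/4]
   → A = (107/106, -1491/212)

A = (107/106, -1491/212)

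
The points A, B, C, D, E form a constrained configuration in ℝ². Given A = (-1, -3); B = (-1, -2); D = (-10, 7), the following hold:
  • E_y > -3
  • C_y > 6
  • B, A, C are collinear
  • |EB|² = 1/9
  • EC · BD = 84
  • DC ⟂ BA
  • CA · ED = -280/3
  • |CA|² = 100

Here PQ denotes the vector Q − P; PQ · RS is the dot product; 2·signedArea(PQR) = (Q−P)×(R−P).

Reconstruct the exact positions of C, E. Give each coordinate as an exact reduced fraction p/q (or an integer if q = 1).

1. C_x = -1  [B, A, C are collinear ∩ DC ⟂ BA]
2. C_y = 7  [B, A, C are collinear ∩ DC ⟂ BA]
   → C = (-1, 7)
3. E_x = -1  [EC · BD = 84 ∩ CA · ED = -280/3]
4. E_y = -7/3  [EC · BD = 84 ∩ CA · ED = -280/3]
   → E = (-1, -7/3)

C = (-1, 7)
E = (-1, -7/3)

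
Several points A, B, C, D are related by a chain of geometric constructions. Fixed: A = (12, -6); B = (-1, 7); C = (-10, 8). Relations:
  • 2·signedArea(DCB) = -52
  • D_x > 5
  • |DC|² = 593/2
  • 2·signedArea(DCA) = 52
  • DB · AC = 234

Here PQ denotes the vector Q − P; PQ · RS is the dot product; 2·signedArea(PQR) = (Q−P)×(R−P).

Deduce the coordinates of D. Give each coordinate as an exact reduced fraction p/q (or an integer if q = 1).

1. D_x = 11/2  [2·signedArea(DCB) = -52 ∩ DB · AC = 234]
2. D_y = 1/2  [2·signedArea(DCB) = -52 ∩ DB · AC = 234]
   → D = (11/2, 1/2)

D = (11/2, 1/2)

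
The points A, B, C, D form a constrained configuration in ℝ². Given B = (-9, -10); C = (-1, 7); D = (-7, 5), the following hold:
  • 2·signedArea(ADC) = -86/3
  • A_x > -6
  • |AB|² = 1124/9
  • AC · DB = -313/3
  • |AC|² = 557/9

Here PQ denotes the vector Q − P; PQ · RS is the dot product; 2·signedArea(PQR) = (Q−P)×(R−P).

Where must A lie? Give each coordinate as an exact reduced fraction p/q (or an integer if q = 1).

1. A_x = -17/3  [AC · DB = -313/3 ∩ 2·signedArea(ADC) = -86/3]
2. A_y = 2/3  [AC · DB = -313/3 ∩ 2·signedArea(ADC) = -86/3]
   → A = (-17/3, 2/3)

A = (-17/3, 2/3)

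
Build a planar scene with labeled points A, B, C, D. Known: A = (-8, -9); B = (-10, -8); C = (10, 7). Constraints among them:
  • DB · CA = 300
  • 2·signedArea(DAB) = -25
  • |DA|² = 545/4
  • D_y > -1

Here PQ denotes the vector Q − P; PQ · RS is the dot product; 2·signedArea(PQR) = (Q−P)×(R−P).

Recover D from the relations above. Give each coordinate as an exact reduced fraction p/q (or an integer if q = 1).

D = (0, -1/2)

1. D_x = 0  [DB · CA = 300 ∩ 2·signedArea(DAB) = -25]
2. D_y = -1/2  [DB · CA = 300 ∩ 2·signedArea(DAB) = -25]
   → D = (0, -1/2)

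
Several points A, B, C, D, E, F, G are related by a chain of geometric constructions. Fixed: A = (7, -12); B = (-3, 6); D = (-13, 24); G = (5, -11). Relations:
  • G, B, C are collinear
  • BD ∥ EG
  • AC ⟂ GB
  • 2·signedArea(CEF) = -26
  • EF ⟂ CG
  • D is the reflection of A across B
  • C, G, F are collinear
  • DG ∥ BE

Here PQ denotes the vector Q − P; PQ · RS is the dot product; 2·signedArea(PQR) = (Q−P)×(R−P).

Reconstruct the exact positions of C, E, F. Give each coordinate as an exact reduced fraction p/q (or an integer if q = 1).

1. C_x = 2029/353  [G, B, C are collinear ∩ AC ⟂ GB]
2. C_y = -4444/353  [G, B, C are collinear ∩ AC ⟂ GB]
   → C = (2029/353, -4444/353)
3. E_x = 15  [BD ∥ EG ∩ DG ∥ BE]
4. E_y = -29  [BD ∥ EG ∩ DG ∥ BE]
   → E = (15, -29)
5. F_x = 4853/353  [C, G, F are collinear ∩ EF ⟂ CG]
6. F_y = -10445/353  [C, G, F are collinear ∩ EF ⟂ CG]
   → F = (4853/353, -10445/353)

C = (2029/353, -4444/353)
E = (15, -29)
F = (4853/353, -10445/353)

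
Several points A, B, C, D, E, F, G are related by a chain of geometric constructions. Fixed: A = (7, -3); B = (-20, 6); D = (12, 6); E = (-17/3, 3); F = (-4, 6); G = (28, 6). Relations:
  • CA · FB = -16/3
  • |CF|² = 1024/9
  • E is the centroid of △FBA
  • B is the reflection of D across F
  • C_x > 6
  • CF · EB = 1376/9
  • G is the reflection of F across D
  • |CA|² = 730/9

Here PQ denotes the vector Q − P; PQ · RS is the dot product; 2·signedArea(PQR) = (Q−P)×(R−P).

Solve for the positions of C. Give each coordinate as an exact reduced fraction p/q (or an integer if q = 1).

C = (20/3, 6)

1. C_x = 20/3  [CA · FB = -16/3 ∩ CF · EB = 1376/9]
2. C_y = 6  [CA · FB = -16/3 ∩ CF · EB = 1376/9]
   → C = (20/3, 6)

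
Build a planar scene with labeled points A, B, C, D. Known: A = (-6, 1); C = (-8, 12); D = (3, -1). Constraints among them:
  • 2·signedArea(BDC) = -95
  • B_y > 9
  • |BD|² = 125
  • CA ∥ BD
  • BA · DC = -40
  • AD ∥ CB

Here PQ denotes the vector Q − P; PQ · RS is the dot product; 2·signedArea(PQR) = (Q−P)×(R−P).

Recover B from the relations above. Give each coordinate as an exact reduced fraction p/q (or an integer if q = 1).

1. B_x = 1  [CA ∥ BD ∩ AD ∥ CB]
2. B_y = 10  [CA ∥ BD ∩ AD ∥ CB]
   → B = (1, 10)

B = (1, 10)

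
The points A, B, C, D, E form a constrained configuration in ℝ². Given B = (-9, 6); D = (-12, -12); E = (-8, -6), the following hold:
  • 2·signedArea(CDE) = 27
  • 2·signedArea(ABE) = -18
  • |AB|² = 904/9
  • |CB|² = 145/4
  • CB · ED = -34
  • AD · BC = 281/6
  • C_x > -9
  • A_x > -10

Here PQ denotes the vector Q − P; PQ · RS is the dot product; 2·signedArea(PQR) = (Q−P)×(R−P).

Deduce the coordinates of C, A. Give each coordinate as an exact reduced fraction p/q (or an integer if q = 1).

A = (-29/3, -4)
C = (-17/2, 0)

1. C_x = -17/2  [CB · ED = -34 ∩ 2·signedArea(CDE) = 27]
2. C_y = 0  [CB · ED = -34 ∩ 2·signedArea(CDE) = 27]
   → C = (-17/2, 0)
3. A_x = -29/3  [2·signedArea(ABE) = -18 ∩ AD · BC = 281/6]
4. A_y = -4  [2·signedArea(ABE) = -18 ∩ AD · BC = 281/6]
   → A = (-29/3, -4)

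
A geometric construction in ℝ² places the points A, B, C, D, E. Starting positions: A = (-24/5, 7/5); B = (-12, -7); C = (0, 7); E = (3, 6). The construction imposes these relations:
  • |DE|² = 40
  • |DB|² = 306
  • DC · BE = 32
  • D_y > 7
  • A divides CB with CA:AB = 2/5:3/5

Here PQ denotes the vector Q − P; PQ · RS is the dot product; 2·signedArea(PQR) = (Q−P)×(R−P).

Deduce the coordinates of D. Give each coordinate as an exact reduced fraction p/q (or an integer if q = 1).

1. D_x = -3  [line -15·x + -13·y + 59 = 0 ∩ |DE|² = 40]
2. D_y = 8  [line -15·x + -13·y + 59 = 0 ∩ |DE|² = 40]
   → D = (-3, 8)

D = (-3, 8)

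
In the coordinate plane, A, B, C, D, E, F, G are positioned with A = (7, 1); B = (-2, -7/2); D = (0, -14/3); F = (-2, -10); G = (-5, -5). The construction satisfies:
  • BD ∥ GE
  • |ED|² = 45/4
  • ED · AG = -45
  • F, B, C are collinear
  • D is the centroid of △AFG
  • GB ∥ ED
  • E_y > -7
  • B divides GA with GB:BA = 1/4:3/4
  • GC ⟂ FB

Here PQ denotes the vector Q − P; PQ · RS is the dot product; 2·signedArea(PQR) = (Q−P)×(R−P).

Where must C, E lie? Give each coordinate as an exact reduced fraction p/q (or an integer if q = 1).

1. C_x = -2  [F, B, C are collinear ∩ GC ⟂ FB]
2. C_y = -5  [F, B, C are collinear ∩ GC ⟂ FB]
   → C = (-2, -5)
3. E_x = -3  [GB ∥ ED ∩ BD ∥ GE]
4. E_y = -37/6  [GB ∥ ED ∩ BD ∥ GE]
   → E = (-3, -37/6)

C = (-2, -5)
E = (-3, -37/6)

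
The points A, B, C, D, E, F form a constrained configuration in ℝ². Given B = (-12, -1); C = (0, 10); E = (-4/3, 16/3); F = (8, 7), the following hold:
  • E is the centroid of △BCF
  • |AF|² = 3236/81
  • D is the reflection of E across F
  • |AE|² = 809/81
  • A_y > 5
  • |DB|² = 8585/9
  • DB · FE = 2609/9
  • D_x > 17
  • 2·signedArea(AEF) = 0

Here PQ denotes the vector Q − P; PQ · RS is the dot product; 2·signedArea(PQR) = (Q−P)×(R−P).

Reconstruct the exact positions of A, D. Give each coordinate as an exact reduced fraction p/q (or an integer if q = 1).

1. A_x = 16/9  [line -5/3·x + 28/3·y + -52 = 0 ∩ |AE|² = 809/81]
2. A_y = 53/9  [line -5/3·x + 28/3·y + -52 = 0 ∩ |AE|² = 809/81]
   → A = (16/9, 53/9)
3. D_x = 52/3  [D is the reflection of E across F]
4. D_y = 26/3  [D is the reflection of E across F]
   → D = (52/3, 26/3)

A = (16/9, 53/9)
D = (52/3, 26/3)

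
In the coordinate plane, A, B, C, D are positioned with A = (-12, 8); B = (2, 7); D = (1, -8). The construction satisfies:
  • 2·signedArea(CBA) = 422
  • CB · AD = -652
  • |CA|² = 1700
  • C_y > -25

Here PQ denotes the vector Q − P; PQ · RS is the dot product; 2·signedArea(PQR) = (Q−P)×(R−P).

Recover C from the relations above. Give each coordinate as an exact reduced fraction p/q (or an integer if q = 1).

C = (14, -24)

1. C_x = 14  [2·signedArea(CBA) = 422 ∩ CB · AD = -652]
2. C_y = -24  [2·signedArea(CBA) = 422 ∩ CB · AD = -652]
   → C = (14, -24)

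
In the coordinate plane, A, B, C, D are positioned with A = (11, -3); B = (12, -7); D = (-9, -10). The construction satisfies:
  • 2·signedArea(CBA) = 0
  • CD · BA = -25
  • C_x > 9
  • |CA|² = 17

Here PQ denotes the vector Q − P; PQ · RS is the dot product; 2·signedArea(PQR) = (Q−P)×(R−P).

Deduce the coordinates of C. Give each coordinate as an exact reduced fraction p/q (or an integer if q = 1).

C = (10, 1)

1. C_x = 10  [2·signedArea(CBA) = 0 ∩ CD · BA = -25]
2. C_y = 1  [2·signedArea(CBA) = 0 ∩ CD · BA = -25]
   → C = (10, 1)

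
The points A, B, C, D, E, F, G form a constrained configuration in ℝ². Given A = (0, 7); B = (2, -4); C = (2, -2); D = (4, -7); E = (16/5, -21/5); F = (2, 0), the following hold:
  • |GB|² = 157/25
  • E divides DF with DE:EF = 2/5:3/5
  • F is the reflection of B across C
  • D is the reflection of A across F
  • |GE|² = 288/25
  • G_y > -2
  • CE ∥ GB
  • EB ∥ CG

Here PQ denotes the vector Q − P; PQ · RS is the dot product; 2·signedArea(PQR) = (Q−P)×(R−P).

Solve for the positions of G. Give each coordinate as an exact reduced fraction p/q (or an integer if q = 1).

G = (4/5, -9/5)

1. G_x = 4/5  [CE ∥ GB ∩ EB ∥ CG]
2. G_y = -9/5  [CE ∥ GB ∩ EB ∥ CG]
   → G = (4/5, -9/5)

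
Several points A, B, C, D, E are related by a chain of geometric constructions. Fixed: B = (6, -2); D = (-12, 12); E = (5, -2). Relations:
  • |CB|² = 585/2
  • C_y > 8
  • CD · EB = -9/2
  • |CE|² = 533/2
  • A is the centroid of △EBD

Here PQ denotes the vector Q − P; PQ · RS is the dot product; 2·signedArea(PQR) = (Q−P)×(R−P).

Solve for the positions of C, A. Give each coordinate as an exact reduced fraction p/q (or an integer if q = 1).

1. C_x = -15/2  [CD · EB = -9/2]
2. C_y = 17/2  [|CE|² = 533/2]
   → C = (-15/2, 17/2)
3. A_x = -1/3  [A is the centroid of △EBD]
4. A_y = 8/3  [A is the centroid of △EBD]
   → A = (-1/3, 8/3)

A = (-1/3, 8/3)
C = (-15/2, 17/2)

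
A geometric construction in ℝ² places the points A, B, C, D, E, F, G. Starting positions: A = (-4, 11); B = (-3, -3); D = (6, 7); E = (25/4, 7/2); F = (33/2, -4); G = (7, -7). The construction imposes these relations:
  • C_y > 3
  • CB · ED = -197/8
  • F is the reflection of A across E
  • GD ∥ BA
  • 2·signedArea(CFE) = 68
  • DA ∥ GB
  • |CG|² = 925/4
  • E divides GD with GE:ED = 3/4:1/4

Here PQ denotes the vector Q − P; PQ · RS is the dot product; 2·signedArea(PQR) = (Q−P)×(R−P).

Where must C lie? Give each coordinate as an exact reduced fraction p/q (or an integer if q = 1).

C = (-7/2, 4)

1. C_x = -7/2  [CB · ED = -197/8 ∩ 2·signedArea(CFE) = 68]
2. C_y = 4  [CB · ED = -197/8 ∩ 2·signedArea(CFE) = 68]
   → C = (-7/2, 4)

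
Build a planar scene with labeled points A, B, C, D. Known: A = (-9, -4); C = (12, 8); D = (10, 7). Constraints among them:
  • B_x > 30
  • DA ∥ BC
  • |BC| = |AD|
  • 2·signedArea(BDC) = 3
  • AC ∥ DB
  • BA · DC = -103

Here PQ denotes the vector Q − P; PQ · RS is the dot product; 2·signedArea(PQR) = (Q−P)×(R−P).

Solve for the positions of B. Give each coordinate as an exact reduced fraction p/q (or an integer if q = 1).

B = (31, 19)

1. B_x = 31  [DA ∥ BC ∩ AC ∥ DB]
2. B_y = 19  [DA ∥ BC ∩ AC ∥ DB]
   → B = (31, 19)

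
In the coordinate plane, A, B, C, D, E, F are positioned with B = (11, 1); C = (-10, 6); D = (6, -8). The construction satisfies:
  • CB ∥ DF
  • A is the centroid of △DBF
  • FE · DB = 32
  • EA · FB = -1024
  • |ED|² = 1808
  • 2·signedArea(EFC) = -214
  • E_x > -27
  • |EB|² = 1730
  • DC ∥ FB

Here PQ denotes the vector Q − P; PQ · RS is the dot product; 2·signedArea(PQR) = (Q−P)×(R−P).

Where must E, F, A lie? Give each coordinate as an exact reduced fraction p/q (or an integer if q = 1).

1. F_x = 27  [DC ∥ FB ∩ CB ∥ DF]
2. F_y = -13  [DC ∥ FB ∩ CB ∥ DF]
   → F = (27, -13)
3. A_x = 44/3  [A is the centroid of △DBF]
4. A_y = -20/3  [A is the centroid of △DBF]
   → A = (44/3, -20/3)
5. E_x = -26  [EA · FB = -1024 ∩ FE · DB = 32]
6. E_y = 20  [EA · FB = -1024 ∩ FE · DB = 32]
   → E = (-26, 20)

A = (44/3, -20/3)
E = (-26, 20)
F = (27, -13)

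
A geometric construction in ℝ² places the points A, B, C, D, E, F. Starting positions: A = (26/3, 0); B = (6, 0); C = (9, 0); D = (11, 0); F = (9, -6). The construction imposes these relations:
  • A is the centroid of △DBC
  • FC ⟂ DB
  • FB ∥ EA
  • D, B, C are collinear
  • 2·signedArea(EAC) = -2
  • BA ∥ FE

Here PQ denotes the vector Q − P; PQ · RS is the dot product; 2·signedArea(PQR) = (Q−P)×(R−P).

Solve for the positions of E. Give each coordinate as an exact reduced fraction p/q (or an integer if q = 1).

1. E_x = 35/3  [FB ∥ EA ∩ BA ∥ FE]
2. E_y = -6  [FB ∥ EA ∩ BA ∥ FE]
   → E = (35/3, -6)

E = (35/3, -6)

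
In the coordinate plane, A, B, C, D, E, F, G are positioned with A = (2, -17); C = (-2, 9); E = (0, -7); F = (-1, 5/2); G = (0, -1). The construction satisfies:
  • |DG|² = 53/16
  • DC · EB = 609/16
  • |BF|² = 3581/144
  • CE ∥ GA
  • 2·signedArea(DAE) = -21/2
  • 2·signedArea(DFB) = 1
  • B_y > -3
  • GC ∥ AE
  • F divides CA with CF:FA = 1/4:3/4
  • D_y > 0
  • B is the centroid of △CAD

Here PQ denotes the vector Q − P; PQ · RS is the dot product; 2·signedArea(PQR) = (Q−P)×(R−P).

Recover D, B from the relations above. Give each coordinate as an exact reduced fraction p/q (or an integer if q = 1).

1. D_x = -1/2  [line -10·x + -2·y + -7/2 = 0 ∩ |DG|² = 53/16]
2. D_y = 3/4  [line -10·x + -2·y + -7/2 = 0 ∩ |DG|² = 53/16]
   → D = (-1/2, 3/4)
3. B_x = -1/6  [DC · EB = 609/16 ∩ B is the centroid of △CAD]
4. B_y = -29/12  [DC · EB = 609/16 ∩ B is the centroid of △CAD]
   → B = (-1/6, -29/12)

B = (-1/6, -29/12)
D = (-1/2, 3/4)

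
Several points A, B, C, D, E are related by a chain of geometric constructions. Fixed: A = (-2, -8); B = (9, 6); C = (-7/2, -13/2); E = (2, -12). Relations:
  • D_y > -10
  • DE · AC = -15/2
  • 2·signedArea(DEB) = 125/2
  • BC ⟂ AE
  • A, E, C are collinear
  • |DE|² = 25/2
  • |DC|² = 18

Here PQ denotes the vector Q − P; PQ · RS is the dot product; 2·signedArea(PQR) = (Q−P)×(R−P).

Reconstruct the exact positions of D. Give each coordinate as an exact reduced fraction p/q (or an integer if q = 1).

D = (-1/2, -19/2)

1. D_x = -1/2  [2·signedArea(DEB) = 125/2 ∩ DE · AC = -15/2]
2. D_y = -19/2  [2·signedArea(DEB) = 125/2 ∩ DE · AC = -15/2]
   → D = (-1/2, -19/2)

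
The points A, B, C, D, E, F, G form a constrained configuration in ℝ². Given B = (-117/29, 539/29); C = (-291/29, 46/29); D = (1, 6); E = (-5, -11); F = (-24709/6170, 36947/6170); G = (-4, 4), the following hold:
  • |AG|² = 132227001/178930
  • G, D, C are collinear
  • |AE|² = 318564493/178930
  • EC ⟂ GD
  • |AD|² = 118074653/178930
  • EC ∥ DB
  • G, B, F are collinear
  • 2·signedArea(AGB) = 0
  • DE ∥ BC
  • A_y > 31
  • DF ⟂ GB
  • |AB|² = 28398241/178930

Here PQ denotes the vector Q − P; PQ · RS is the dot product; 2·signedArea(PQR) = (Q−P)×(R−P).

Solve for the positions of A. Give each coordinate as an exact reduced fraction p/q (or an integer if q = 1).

1. A_x = -727219/178930  [line -423/29·x + -1/29·y + -1688/29 = 0 ∩ |AG|² = 132227001/178930]
2. A_y = 5579797/178930  [line -423/29·x + -1/29·y + -1688/29 = 0 ∩ |AG|² = 132227001/178930]
   → A = (-727219/178930, 5579797/178930)

A = (-727219/178930, 5579797/178930)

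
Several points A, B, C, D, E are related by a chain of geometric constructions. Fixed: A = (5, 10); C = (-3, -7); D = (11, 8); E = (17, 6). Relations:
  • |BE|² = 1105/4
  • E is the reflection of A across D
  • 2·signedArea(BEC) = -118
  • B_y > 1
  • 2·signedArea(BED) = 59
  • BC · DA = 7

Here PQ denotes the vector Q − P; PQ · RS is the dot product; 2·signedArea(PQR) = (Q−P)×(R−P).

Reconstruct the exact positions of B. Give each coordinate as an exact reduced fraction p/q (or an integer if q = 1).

B = (1, 3/2)

1. B_x = 1  [2·signedArea(BEC) = -118 ∩ 2·signedArea(BED) = 59]
2. B_y = 3/2  [2·signedArea(BEC) = -118 ∩ 2·signedArea(BED) = 59]
   → B = (1, 3/2)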